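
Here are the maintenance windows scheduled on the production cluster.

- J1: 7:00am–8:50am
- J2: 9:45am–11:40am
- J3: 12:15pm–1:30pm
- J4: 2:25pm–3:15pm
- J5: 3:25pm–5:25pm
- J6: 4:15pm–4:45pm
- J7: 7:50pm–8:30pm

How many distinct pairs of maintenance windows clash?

Sorted by start: J1, J2, J3, J4, J5, J6, J7.
J2 starts after J1 ends; J1 is clear from here.
J3 starts after J2 ends; J2 is clear from here.
J4 starts after J3 ends; J3 is clear from here.
J5 starts after J4 ends; J4 is clear from here.
J6 starts before J5 ends → J5 and J6 overlap.
J7 starts after J5 ends.
J7 starts after J6 ends.
Overlapping pairs: J5 & J6 — 1 in total.

1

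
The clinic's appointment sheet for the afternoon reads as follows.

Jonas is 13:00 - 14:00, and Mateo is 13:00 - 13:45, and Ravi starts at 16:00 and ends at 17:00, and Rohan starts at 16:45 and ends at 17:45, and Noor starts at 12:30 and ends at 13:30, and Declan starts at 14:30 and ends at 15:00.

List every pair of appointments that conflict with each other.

Jonas & Mateo, Jonas & Noor, Mateo & Noor, Ravi & Rohan

Check each pair: they overlap iff neither finishes before the other starts.
Sorted by start: Noor, Jonas, Mateo, Declan, Ravi, Rohan.
Jonas starts before Noor ends → Noor and Jonas overlap.
Mateo starts before Noor ends → Noor and Mateo overlap.
Declan starts after Noor ends, so Noor has no further overlaps.
Mateo starts before Jonas ends → Jonas and Mateo overlap.
Declan starts after Jonas ends, so Jonas has no further overlaps.
Declan starts after Mateo ends, so Mateo has no further overlaps.
Ravi starts after Declan ends, so Declan has no further overlaps.
Rohan starts before Ravi ends → Ravi and Rohan overlap.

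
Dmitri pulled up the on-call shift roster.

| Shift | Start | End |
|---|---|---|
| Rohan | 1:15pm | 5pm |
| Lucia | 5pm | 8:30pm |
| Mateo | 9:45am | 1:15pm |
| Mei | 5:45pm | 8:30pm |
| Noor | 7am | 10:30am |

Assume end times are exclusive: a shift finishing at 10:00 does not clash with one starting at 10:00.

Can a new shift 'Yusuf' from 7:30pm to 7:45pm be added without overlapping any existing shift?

Noor: ends 10:30am at or before Yusuf starts 7:30pm → clear.
Mateo: ends 1:15pm at or before Yusuf starts 7:30pm → clear.
Rohan: ends 5pm at or before Yusuf starts 7:30pm → clear.
Lucia: starts 5pm before Yusuf ends 7:45pm, and ends 8:30pm after Yusuf starts 7:30pm → overlap.
Mei: starts 5:45pm before Yusuf ends 7:45pm, and ends 8:30pm after Yusuf starts 7:30pm → overlap.
Yusuf overlaps Lucia, Mei.

No — it overlaps Lucia, Mei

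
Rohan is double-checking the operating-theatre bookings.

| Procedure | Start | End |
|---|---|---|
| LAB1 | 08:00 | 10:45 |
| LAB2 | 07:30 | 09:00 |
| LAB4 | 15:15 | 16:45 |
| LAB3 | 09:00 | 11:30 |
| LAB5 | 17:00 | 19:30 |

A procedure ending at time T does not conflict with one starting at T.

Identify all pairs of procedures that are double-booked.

LAB1 & LAB2, LAB1 & LAB3

Check each pair: they overlap iff neither finishes before the other starts.
Sorted by start: LAB2, LAB1, LAB3, LAB4, LAB5.
LAB1 starts before LAB2 ends → LAB2 and LAB1 overlap.
LAB3 starts exactly when LAB2 ends (back-to-back, no overlap), so nothing later overlaps LAB2 either.
LAB3 starts before LAB1 ends → LAB1 and LAB3 overlap.
LAB4 starts after LAB1 ends, so nothing later overlaps LAB1 either.
LAB4 starts after LAB3 ends, so nothing later overlaps LAB3 either.
LAB5 starts after LAB4 ends.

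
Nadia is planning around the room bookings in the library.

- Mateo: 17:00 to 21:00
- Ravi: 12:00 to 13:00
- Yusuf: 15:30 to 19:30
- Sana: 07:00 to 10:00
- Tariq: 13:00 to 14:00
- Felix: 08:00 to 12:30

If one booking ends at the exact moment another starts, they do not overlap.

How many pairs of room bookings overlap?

3

Sorted by start: Sana, Felix, Ravi, Tariq, Yusuf, Mateo.
Felix starts before Sana ends → Sana and Felix overlap.
Ravi starts after Sana ends, so nothing later overlaps Sana either.
Ravi starts before Felix ends → Felix and Ravi overlap.
Tariq starts after Felix ends, so nothing later overlaps Felix either.
Tariq starts exactly when Ravi ends (back-to-back, no overlap), so nothing later overlaps Ravi either.
Yusuf starts after Tariq ends, so nothing later overlaps Tariq either.
Mateo starts before Yusuf ends → Yusuf and Mateo overlap.
Overlapping pairs: Felix & Ravi, Felix & Sana, Mateo & Yusuf — 3 in total.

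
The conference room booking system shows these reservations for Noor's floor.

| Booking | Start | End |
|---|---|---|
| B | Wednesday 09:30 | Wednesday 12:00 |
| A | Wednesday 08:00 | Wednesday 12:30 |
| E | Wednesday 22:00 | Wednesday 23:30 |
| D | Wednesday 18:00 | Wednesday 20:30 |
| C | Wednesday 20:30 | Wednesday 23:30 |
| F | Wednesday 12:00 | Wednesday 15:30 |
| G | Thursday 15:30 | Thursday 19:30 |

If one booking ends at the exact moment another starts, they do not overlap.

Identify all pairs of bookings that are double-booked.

A & B, A & F, C & E

Sorted by start: A, B, F, D, C, E, G.
B starts before A ends → A and B overlap.
F starts before A ends → A and F overlap.
D starts after A ends, so nothing later overlaps A either.
F starts exactly when B ends (back-to-back, no overlap), so nothing later overlaps B either.
D starts after F ends, so nothing later overlaps F either.
C starts exactly when D ends (back-to-back, no overlap), so nothing later overlaps D either.
E starts before C ends → C and E overlap.
G starts after C ends.
G starts after E ends.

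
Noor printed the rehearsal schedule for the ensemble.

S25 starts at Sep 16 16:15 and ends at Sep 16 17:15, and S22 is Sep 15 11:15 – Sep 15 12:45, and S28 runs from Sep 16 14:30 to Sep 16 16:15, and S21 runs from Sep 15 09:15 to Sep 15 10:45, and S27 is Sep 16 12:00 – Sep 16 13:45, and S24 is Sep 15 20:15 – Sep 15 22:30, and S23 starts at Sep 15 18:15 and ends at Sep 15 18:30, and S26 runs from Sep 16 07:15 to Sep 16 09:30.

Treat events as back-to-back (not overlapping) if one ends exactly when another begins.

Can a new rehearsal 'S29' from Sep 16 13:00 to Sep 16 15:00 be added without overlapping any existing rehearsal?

S21: ends Sep 15 10:45 at or before S29 starts Sep 16 13:00 → clear.
S22: ends Sep 15 12:45 at or before S29 starts Sep 16 13:00 → clear.
S23: ends Sep 15 18:30 at or before S29 starts Sep 16 13:00 → clear.
S24: ends Sep 15 22:30 at or before S29 starts Sep 16 13:00 → clear.
S26: ends Sep 16 09:30 at or before S29 starts Sep 16 13:00 → clear.
S27: starts Sep 16 12:00 before S29 ends Sep 16 15:00, and ends Sep 16 13:45 after S29 starts Sep 16 13:00 → overlap.
S28: starts Sep 16 14:30 before S29 ends Sep 16 15:00, and ends Sep 16 16:15 after S29 starts Sep 16 13:00 → overlap.
S25: starts Sep 16 16:15 at or after S29 ends Sep 16 15:00 → clear.
S29 overlaps S27, S28.

No — it overlaps S27, S28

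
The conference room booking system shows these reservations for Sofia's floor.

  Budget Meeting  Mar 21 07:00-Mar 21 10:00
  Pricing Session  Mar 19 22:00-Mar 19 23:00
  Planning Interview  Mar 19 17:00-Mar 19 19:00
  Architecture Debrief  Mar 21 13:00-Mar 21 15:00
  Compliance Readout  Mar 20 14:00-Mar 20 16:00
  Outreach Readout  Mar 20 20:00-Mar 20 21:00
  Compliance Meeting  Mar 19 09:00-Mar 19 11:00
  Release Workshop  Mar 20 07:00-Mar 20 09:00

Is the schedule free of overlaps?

Yes

Two intervals overlap when each starts before the other ends.
Sorted by start: Compliance Meeting, Planning Interview, Pricing Session, Release Workshop, Compliance Readout, Outreach Readout, Budget Meeting, Architecture Debrief.
Planning Interview starts after Compliance Meeting ends; Compliance Meeting is clear from here.
Pricing Session starts after Planning Interview ends; Planning Interview is clear from here.
Release Workshop starts after Pricing Session ends; Pricing Session is clear from here.
Compliance Readout starts after Release Workshop ends; Release Workshop is clear from here.
Outreach Readout starts after Compliance Readout ends; Compliance Readout is clear from here.
Budget Meeting starts after Outreach Readout ends; Outreach Readout is clear from here.
Architecture Debrief starts after Budget Meeting ends.
Every pair is clear; the schedule has no overlaps.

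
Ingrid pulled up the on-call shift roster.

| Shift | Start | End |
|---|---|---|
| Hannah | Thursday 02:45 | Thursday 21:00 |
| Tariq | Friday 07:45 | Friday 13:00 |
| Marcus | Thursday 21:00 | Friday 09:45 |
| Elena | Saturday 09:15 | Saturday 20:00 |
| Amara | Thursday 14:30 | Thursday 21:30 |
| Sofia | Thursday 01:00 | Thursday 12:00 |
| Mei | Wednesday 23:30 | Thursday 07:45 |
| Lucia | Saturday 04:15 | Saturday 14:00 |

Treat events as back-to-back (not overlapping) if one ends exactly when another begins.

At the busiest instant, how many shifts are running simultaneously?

3

Walk through starts and ends in time order (an end at T is processed before a start at T):
Wednesday 23:30 start Mei → 1
Thursday 01:00 start Sofia → 2
Thursday 02:45 start Hannah → 3
Thursday 07:45 end Mei → 2
Thursday 12:00 end Sofia → 1
Thursday 14:30 start Amara → 2
Thursday 21:00 end Hannah → 1
Thursday 21:00 start Marcus → 2
Thursday 21:30 end Amara → 1
Friday 07:45 start Tariq → 2
Friday 09:45 end Marcus → 1
Friday 13:00 end Tariq → 0
Saturday 04:15 start Lucia → 1
Saturday 09:15 start Elena → 2
Saturday 14:00 end Lucia → 1
Saturday 20:00 end Elena → 0
Peak is 3, at Thursday 02:45 (Hannah, Mei, Sofia).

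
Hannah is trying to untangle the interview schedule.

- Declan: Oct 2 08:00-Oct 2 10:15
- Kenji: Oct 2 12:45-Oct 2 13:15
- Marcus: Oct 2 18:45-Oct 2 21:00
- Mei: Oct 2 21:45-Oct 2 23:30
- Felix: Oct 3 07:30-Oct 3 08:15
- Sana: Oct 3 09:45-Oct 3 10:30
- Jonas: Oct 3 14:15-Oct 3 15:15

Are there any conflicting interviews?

Sorted by start: Declan, Kenji, Marcus, Mei, Felix, Sana, Jonas.
Kenji starts after Declan ends — done with Declan.
Marcus starts after Kenji ends — done with Kenji.
Mei starts after Marcus ends — done with Marcus.
Felix starts after Mei ends — done with Mei.
Sana starts after Felix ends — done with Felix.
Jonas starts after Sana ends.
Every pair is clear; the schedule has no overlaps.

No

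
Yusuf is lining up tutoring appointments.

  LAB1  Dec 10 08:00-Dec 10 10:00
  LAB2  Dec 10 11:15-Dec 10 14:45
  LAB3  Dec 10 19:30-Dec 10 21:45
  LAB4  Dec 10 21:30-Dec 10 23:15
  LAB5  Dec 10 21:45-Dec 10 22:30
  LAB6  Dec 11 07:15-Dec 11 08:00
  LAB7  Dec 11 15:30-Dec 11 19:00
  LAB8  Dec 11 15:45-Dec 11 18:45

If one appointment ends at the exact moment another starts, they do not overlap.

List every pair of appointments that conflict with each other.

LAB3 & LAB4, LAB4 & LAB5, LAB7 & LAB8

Check each pair: they overlap iff neither finishes before the other starts.
Sorted by start: LAB1, LAB2, LAB3, LAB4, LAB5, LAB6, LAB7, LAB8.
LAB2 starts after LAB1 ends; LAB1 is clear from here.
LAB3 starts after LAB2 ends; LAB2 is clear from here.
LAB4 starts before LAB3 ends → LAB3 and LAB4 overlap.
LAB5 starts exactly when LAB3 ends (back-to-back, no overlap); LAB3 is clear from here.
LAB5 starts before LAB4 ends → LAB4 and LAB5 overlap.
LAB6 starts after LAB4 ends; LAB4 is clear from here.
LAB6 starts after LAB5 ends; LAB5 is clear from here.
LAB7 starts after LAB6 ends; LAB6 is clear from here.
LAB8 starts before LAB7 ends → LAB7 and LAB8 overlap.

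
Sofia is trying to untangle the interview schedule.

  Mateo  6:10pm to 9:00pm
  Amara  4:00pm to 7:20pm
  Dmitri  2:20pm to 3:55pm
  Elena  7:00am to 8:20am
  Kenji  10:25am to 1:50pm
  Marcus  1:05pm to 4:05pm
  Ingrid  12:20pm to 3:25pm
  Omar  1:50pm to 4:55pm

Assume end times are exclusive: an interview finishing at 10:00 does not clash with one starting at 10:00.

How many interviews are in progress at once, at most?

4

Sweep the timeline, counting +1 at each start and −1 at each end (ends before starts at a tie):
7:00am start Elena → 1
8:20am end Elena → 0
10:25am start Kenji → 1
12:20pm start Ingrid → 2
1:05pm start Marcus → 3
1:50pm end Kenji → 2
1:50pm start Omar → 3
2:20pm start Dmitri → 4
3:25pm end Ingrid → 3
3:55pm end Dmitri → 2
4:00pm start Amara → 3
4:05pm end Marcus → 2
4:55pm end Omar → 1
6:10pm start Mateo → 2
7:20pm end Amara → 1
9:00pm end Mateo → 0
Peak is 4, at 2:20pm (Dmitri, Ingrid, Marcus, Omar).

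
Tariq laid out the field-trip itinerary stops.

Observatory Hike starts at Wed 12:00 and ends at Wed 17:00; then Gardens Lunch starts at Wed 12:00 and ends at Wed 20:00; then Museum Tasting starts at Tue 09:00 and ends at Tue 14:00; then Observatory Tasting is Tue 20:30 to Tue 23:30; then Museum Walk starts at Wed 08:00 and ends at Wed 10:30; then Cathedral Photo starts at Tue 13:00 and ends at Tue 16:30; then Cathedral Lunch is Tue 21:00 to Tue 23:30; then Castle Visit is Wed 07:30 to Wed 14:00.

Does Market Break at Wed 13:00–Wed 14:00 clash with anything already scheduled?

Yes — it overlaps Castle Visit, Gardens Lunch, Observatory Hike

Museum Tasting: ends Tue 14:00 at or before Market Break starts Wed 13:00 → clear.
Cathedral Photo: ends Tue 16:30 at or before Market Break starts Wed 13:00 → clear.
Observatory Tasting: ends Tue 23:30 at or before Market Break starts Wed 13:00 → clear.
Cathedral Lunch: ends Tue 23:30 at or before Market Break starts Wed 13:00 → clear.
Castle Visit: starts Wed 07:30 before Market Break ends Wed 14:00, and ends Wed 14:00 after Market Break starts Wed 13:00 → overlap.
Museum Walk: ends Wed 10:30 at or before Market Break starts Wed 13:00 → clear.
Observatory Hike: starts Wed 12:00 before Market Break ends Wed 14:00, and ends Wed 17:00 after Market Break starts Wed 13:00 → overlap.
Gardens Lunch: starts Wed 12:00 before Market Break ends Wed 14:00, and ends Wed 20:00 after Market Break starts Wed 13:00 → overlap.
Market Break overlaps Castle Visit, Observatory Hike, Gardens Lunch.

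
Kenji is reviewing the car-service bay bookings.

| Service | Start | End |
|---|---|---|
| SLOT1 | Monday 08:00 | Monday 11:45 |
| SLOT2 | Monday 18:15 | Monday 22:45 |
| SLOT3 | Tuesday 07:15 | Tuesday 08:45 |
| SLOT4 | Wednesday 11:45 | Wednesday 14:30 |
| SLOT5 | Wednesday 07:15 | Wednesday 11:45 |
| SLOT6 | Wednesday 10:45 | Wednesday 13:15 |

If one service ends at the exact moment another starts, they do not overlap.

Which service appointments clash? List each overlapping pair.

SLOT4 & SLOT6, SLOT5 & SLOT6

Two intervals overlap when each starts before the other ends.
Sorted by start: SLOT1, SLOT2, SLOT3, SLOT5, SLOT6, SLOT4.
SLOT2 starts after SLOT1 ends, so nothing later overlaps SLOT1 either.
SLOT3 starts after SLOT2 ends, so nothing later overlaps SLOT2 either.
SLOT5 starts after SLOT3 ends, so nothing later overlaps SLOT3 either.
SLOT6 starts before SLOT5 ends → SLOT5 and SLOT6 overlap.
SLOT4 starts exactly when SLOT5 ends (back-to-back, no overlap).
SLOT4 starts before SLOT6 ends → SLOT6 and SLOT4 overlap.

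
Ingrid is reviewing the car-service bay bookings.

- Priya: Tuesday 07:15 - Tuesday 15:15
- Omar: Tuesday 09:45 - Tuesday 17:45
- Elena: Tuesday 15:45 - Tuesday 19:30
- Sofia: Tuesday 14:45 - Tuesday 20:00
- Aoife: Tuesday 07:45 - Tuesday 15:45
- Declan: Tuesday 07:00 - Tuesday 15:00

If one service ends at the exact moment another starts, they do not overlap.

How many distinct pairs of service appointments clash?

12

Sorted by start: Declan, Priya, Aoife, Omar, Sofia, Elena.
Priya starts before Declan ends → Declan and Priya overlap.
Aoife starts before Declan ends → Declan and Aoife overlap.
Omar starts before Declan ends → Declan and Omar overlap.
Sofia starts before Declan ends → Declan and Sofia overlap.
Elena starts after Declan ends.
Aoife starts before Priya ends → Priya and Aoife overlap.
Omar starts before Priya ends → Priya and Omar overlap.
Sofia starts before Priya ends → Priya and Sofia overlap.
Elena starts after Priya ends.
Omar starts before Aoife ends → Aoife and Omar overlap.
Sofia starts before Aoife ends → Aoife and Sofia overlap.
Elena starts exactly when Aoife ends (back-to-back, no overlap).
Sofia starts before Omar ends → Omar and Sofia overlap.
Elena starts before Omar ends → Omar and Elena overlap.
Elena starts before Sofia ends → Sofia and Elena overlap.
Overlapping pairs: Aoife & Declan, Aoife & Omar, Aoife & Priya, Aoife & Sofia, Declan & Omar, Declan & Priya, Declan & Sofia, Elena & Omar, Elena & Sofia, Omar & Priya, Omar & Sofia, Priya & Sofia — 12 in total.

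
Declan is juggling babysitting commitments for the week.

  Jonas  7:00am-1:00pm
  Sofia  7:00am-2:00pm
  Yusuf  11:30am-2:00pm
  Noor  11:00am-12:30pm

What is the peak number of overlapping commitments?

4

Walk through starts and ends in time order (an end at T is processed before a start at T):
7:00am start Jonas → 1
7:00am start Sofia → 2
11:00am start Noor → 3
11:30am start Yusuf → 4
12:30pm end Noor → 3
1:00pm end Jonas → 2
2:00pm end Sofia → 1
2:00pm end Yusuf → 0
Peak is 4, at 11:30am (Jonas, Noor, Sofia, Yusuf).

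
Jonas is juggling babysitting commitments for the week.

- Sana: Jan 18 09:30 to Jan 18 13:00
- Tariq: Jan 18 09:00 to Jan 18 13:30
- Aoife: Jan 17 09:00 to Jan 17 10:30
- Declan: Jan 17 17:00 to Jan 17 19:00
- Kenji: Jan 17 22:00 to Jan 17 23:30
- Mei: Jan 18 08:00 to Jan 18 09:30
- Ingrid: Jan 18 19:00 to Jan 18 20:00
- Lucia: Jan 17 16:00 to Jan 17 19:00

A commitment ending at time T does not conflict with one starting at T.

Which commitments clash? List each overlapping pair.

Sorted by start: Aoife, Lucia, Declan, Kenji, Mei, Tariq, Sana, Ingrid.
Lucia starts after Aoife ends; Aoife is clear from here.
Declan starts before Lucia ends → Lucia and Declan overlap.
Kenji starts after Lucia ends; Lucia is clear from here.
Kenji starts after Declan ends; Declan is clear from here.
Mei starts after Kenji ends; Kenji is clear from here.
Tariq starts before Mei ends → Mei and Tariq overlap.
Sana starts exactly when Mei ends (back-to-back, no overlap); Mei is clear from here.
Sana starts before Tariq ends → Tariq and Sana overlap.
Ingrid starts after Tariq ends.
Ingrid starts after Sana ends.

Declan & Lucia, Mei & Tariq, Sana & Tariq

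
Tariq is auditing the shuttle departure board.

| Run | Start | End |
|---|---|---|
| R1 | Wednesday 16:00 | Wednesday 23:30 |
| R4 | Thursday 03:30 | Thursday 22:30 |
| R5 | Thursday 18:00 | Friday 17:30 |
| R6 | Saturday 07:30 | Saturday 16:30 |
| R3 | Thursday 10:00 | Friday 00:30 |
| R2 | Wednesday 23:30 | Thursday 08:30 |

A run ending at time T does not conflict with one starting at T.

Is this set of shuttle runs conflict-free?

Sorted by start: R1, R2, R4, R3, R5, R6.
R2 starts exactly when R1 ends (back-to-back, no overlap), so nothing later overlaps R1 either.
R4 starts before R2 ends → R2 and R4 overlap.
That's a conflict, so the schedule is not conflict-free.

No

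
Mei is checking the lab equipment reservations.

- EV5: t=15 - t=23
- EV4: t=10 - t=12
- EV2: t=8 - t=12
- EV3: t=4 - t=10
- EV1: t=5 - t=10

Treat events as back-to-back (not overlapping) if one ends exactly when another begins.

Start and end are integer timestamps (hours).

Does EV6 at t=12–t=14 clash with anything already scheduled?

EV3: ends t=10 at or before EV6 starts t=12 → clear.
EV1: ends t=10 at or before EV6 starts t=12 → clear.
EV2: ends t=12 at or before EV6 starts t=12 → clear.
EV4: ends t=12 at or before EV6 starts t=12 → clear.
EV5: starts t=15 at or after EV6 ends t=14 → clear.

No — it doesn't clash with anything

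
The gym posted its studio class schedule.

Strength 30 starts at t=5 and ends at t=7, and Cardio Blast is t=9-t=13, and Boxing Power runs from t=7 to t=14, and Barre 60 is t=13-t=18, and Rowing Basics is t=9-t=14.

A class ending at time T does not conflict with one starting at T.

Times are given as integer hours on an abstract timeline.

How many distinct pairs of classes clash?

Check each pair: they overlap iff neither finishes before the other starts.
Sorted by start: Strength 30, Boxing Power, Cardio Blast, Rowing Basics, Barre 60.
Boxing Power starts exactly when Strength 30 ends (back-to-back, no overlap), so nothing later overlaps Strength 30 either.
Cardio Blast starts before Boxing Power ends → Boxing Power and Cardio Blast overlap.
Rowing Basics starts before Boxing Power ends → Boxing Power and Rowing Basics overlap.
Barre 60 starts before Boxing Power ends → Boxing Power and Barre 60 overlap.
Rowing Basics starts before Cardio Blast ends → Cardio Blast and Rowing Basics overlap.
Barre 60 starts exactly when Cardio Blast ends (back-to-back, no overlap).
Barre 60 starts before Rowing Basics ends → Rowing Basics and Barre 60 overlap.
Overlapping pairs: Barre 60 & Boxing Power, Barre 60 & Rowing Basics, Boxing Power & Cardio Blast, Boxing Power & Rowing Basics, Cardio Blast & Rowing Basics — 5 in total.

5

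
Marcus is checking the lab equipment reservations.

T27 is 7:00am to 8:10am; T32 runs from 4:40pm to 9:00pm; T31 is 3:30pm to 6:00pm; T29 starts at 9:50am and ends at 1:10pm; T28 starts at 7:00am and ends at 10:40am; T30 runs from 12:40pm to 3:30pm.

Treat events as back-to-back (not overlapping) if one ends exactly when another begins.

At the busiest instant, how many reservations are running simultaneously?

Sort all start/end points and keep a running count:
7:00am start T27 → 1
7:00am start T28 → 2
8:10am end T27 → 1
9:50am start T29 → 2
10:40am end T28 → 1
12:40pm start T30 → 2
1:10pm end T29 → 1
3:30pm end T30 → 0
3:30pm start T31 → 1
4:40pm start T32 → 2
6:00pm end T31 → 1
9:00pm end T32 → 0
Peak is 2, at 7:00am (T27, T28).

2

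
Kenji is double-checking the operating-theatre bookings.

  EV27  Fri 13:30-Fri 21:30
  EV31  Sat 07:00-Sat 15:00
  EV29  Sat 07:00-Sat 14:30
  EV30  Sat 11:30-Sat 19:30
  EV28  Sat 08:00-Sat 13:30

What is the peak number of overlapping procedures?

4

Walk through starts and ends in time order (an end at T is processed before a start at T):
Fri 13:30 start EV27 → 1
Fri 21:30 end EV27 → 0
Sat 07:00 start EV29 → 1
Sat 07:00 start EV31 → 2
Sat 08:00 start EV28 → 3
Sat 11:30 start EV30 → 4
Sat 13:30 end EV28 → 3
Sat 14:30 end EV29 → 2
Sat 15:00 end EV31 → 1
Sat 19:30 end EV30 → 0
Peak is 4, at Sat 11:30 (EV28, EV29, EV30, EV31).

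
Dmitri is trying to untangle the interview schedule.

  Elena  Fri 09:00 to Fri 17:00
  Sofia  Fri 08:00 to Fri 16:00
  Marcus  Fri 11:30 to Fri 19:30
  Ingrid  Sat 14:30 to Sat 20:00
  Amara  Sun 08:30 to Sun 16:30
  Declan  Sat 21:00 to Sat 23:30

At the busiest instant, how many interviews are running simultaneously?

Sort all start/end points and keep a running count:
Fri 08:00 start Sofia → 1
Fri 09:00 start Elena → 2
Fri 11:30 start Marcus → 3
Fri 16:00 end Sofia → 2
Fri 17:00 end Elena → 1
Fri 19:30 end Marcus → 0
Sat 14:30 start Ingrid → 1
Sat 20:00 end Ingrid → 0
Sat 21:00 start Declan → 1
Sat 23:30 end Declan → 0
Sun 08:30 start Amara → 1
Sun 16:30 end Amara → 0
Peak is 3, at Fri 11:30 (Elena, Marcus, Sofia).

3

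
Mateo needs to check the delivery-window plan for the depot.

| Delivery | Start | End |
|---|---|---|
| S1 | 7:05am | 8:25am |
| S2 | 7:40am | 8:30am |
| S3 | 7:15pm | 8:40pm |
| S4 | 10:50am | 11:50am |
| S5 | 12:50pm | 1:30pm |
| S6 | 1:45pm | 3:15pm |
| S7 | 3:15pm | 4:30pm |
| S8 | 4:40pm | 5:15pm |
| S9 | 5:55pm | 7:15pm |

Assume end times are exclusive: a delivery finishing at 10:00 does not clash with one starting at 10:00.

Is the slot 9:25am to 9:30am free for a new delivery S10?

Yes — the slot is free

S1: ends 8:25am at or before S10 starts 9:25am → clear.
S2: ends 8:30am at or before S10 starts 9:25am → clear.
S4: starts 10:50am at or after S10 ends 9:30am → clear.
S5: starts 12:50pm at or after S10 ends 9:30am → clear.
S6: starts 1:45pm at or after S10 ends 9:30am → clear.
S7: starts 3:15pm at or after S10 ends 9:30am → clear.
S8: starts 4:40pm at or after S10 ends 9:30am → clear.
S9: starts 5:55pm at or after S10 ends 9:30am → clear.
S3: starts 7:15pm at or after S10 ends 9:30am → clear.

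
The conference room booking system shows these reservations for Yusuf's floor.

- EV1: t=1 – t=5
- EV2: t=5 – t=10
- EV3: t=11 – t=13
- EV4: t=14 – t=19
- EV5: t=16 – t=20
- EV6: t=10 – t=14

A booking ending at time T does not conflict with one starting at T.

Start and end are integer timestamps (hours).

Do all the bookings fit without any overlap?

Check each pair: they overlap iff neither finishes before the other starts.
Sorted by start: EV1, EV2, EV6, EV3, EV4, EV5.
EV2 starts exactly when EV1 ends (back-to-back, no overlap) — done with EV1.
EV6 starts exactly when EV2 ends (back-to-back, no overlap) — done with EV2.
EV3 starts before EV6 ends → EV6 and EV3 overlap.
That's a conflict, so the schedule is not conflict-free.

No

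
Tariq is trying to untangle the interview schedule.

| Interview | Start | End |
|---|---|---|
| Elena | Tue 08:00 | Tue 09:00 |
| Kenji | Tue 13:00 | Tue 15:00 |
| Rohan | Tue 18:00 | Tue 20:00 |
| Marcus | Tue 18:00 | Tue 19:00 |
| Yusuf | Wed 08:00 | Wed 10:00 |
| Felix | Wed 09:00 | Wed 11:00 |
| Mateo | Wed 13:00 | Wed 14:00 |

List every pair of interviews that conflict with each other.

Felix & Yusuf, Marcus & Rohan

Check each pair: they overlap iff neither finishes before the other starts.
Sorted by start: Elena, Kenji, Rohan, Marcus, Yusuf, Felix, Mateo.
Kenji starts after Elena ends, so Elena has no further overlaps.
Rohan starts after Kenji ends, so Kenji has no further overlaps.
Marcus starts before Rohan ends → Rohan and Marcus overlap.
Yusuf starts after Rohan ends, so Rohan has no further overlaps.
Yusuf starts after Marcus ends, so Marcus has no further overlaps.
Felix starts before Yusuf ends → Yusuf and Felix overlap.
Mateo starts after Yusuf ends.
Mateo starts after Felix ends.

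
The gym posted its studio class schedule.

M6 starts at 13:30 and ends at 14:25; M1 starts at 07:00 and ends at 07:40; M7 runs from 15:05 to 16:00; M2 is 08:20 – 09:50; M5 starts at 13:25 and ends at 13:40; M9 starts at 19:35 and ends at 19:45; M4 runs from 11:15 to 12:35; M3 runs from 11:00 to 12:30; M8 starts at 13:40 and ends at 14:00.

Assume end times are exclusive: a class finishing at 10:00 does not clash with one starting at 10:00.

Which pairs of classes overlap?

Check each pair: they overlap iff neither finishes before the other starts.
Sorted by start: M1, M2, M3, M4, M5, M6, M8, M7, M9.
M2 starts after M1 ends, so nothing later overlaps M1 either.
M3 starts after M2 ends, so nothing later overlaps M2 either.
M4 starts before M3 ends → M3 and M4 overlap.
M5 starts after M3 ends, so nothing later overlaps M3 either.
M5 starts after M4 ends, so nothing later overlaps M4 either.
M6 starts before M5 ends → M5 and M6 overlap.
M8 starts exactly when M5 ends (back-to-back, no overlap), so nothing later overlaps M5 either.
M8 starts before M6 ends → M6 and M8 overlap.
M7 starts after M6 ends, so nothing later overlaps M6 either.
M7 starts after M8 ends, so nothing later overlaps M8 either.
M9 starts after M7 ends.

M3 & M4, M5 & M6, M6 & M8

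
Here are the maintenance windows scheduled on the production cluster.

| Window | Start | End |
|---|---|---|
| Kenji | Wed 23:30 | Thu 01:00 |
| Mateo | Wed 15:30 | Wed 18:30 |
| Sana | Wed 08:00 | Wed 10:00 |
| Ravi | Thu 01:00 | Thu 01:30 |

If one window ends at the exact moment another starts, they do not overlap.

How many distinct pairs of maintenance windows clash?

Sorted by start: Sana, Mateo, Kenji, Ravi.
Mateo starts after Sana ends, so nothing later overlaps Sana either.
Kenji starts after Mateo ends, so nothing later overlaps Mateo either.
Ravi starts exactly when Kenji ends (back-to-back, no overlap).
No pair overlaps.

0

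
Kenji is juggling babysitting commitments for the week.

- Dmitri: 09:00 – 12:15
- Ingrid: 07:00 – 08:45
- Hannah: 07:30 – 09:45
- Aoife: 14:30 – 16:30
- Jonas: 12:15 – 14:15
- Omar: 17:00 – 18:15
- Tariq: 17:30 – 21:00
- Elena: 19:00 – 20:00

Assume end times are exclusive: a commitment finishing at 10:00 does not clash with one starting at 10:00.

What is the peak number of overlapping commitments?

2

Sweep the timeline, counting +1 at each start and −1 at each end (ends before starts at a tie):
07:00 start Ingrid → 1
07:30 start Hannah → 2
08:45 end Ingrid → 1
09:00 start Dmitri → 2
09:45 end Hannah → 1
12:15 end Dmitri → 0
12:15 start Jonas → 1
14:15 end Jonas → 0
14:30 start Aoife → 1
16:30 end Aoife → 0
17:00 start Omar → 1
17:30 start Tariq → 2
18:15 end Omar → 1
19:00 start Elena → 2
20:00 end Elena → 1
21:00 end Tariq → 0
Peak is 2, at 07:30 (Hannah, Ingrid).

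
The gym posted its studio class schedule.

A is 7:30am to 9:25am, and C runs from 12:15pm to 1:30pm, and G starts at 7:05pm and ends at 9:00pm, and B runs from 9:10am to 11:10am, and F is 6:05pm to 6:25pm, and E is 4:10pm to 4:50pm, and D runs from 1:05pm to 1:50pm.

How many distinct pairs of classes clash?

2

Sorted by start: A, B, C, D, E, F, G.
B starts before A ends → A and B overlap.
C starts after A ends, so A has no further overlaps.
C starts after B ends, so B has no further overlaps.
D starts before C ends → C and D overlap.
E starts after C ends, so C has no further overlaps.
E starts after D ends, so D has no further overlaps.
F starts after E ends, so E has no further overlaps.
G starts after F ends.
Overlapping pairs: A & B, C & D — 2 in total.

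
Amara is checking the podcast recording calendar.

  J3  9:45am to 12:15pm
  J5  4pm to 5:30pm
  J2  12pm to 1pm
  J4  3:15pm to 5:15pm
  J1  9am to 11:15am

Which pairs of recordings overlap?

Sorted by start: J1, J3, J2, J4, J5.
J3 starts before J1 ends → J1 and J3 overlap.
J2 starts after J1 ends; J1 is clear from here.
J2 starts before J3 ends → J3 and J2 overlap.
J4 starts after J3 ends; J3 is clear from here.
J4 starts after J2 ends; J2 is clear from here.
J5 starts before J4 ends → J4 and J5 overlap.

J1 & J3, J2 & J3, J4 & J5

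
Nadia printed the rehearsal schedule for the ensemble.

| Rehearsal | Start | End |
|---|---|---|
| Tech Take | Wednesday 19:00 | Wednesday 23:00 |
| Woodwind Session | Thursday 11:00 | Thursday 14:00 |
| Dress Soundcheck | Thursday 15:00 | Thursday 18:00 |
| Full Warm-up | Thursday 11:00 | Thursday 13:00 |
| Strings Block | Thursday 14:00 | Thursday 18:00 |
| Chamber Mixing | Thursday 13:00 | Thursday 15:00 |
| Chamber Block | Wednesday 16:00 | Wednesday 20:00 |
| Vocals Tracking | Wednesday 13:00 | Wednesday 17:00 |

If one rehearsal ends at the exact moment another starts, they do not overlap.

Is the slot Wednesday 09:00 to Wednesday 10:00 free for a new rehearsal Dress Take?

Yes — the slot is free

Vocals Tracking: starts Wednesday 13:00 at or after Dress Take ends Wednesday 10:00 → clear.
Chamber Block: starts Wednesday 16:00 at or after Dress Take ends Wednesday 10:00 → clear.
Tech Take: starts Wednesday 19:00 at or after Dress Take ends Wednesday 10:00 → clear.
Woodwind Session: starts Thursday 11:00 at or after Dress Take ends Wednesday 10:00 → clear.
Full Warm-up: starts Thursday 11:00 at or after Dress Take ends Wednesday 10:00 → clear.
Chamber Mixing: starts Thursday 13:00 at or after Dress Take ends Wednesday 10:00 → clear.
Strings Block: starts Thursday 14:00 at or after Dress Take ends Wednesday 10:00 → clear.
Dress Soundcheck: starts Thursday 15:00 at or after Dress Take ends Wednesday 10:00 → clear.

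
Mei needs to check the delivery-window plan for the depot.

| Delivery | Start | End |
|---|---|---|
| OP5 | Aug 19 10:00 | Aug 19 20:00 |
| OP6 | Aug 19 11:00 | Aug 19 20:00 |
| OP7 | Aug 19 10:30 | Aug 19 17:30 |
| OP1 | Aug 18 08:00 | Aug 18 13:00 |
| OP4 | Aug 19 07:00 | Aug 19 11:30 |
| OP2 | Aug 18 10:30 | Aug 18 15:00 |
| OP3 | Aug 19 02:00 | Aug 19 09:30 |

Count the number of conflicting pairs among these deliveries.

Two intervals overlap when each starts before the other ends.
Sorted by start: OP1, OP2, OP3, OP4, OP5, OP7, OP6.
OP2 starts before OP1 ends → OP1 and OP2 overlap.
OP3 starts after OP1 ends; OP1 is clear from here.
OP3 starts after OP2 ends; OP2 is clear from here.
OP4 starts before OP3 ends → OP3 and OP4 overlap.
OP5 starts after OP3 ends; OP3 is clear from here.
OP5 starts before OP4 ends → OP4 and OP5 overlap.
OP7 starts before OP4 ends → OP4 and OP7 overlap.
OP6 starts before OP4 ends → OP4 and OP6 overlap.
OP7 starts before OP5 ends → OP5 and OP7 overlap.
OP6 starts before OP5 ends → OP5 and OP6 overlap.
OP6 starts before OP7 ends → OP7 and OP6 overlap.
Overlapping pairs: OP1 & OP2, OP3 & OP4, OP4 & OP5, OP4 & OP6, OP4 & OP7, OP5 & OP6, OP5 & OP7, OP6 & OP7 — 8 in total.

8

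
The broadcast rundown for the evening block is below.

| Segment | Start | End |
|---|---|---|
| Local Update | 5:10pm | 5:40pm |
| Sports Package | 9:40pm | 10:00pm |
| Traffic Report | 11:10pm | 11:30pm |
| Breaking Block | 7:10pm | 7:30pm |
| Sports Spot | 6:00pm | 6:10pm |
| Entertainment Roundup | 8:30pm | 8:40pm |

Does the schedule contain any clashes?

Sorted by start: Local Update, Sports Spot, Breaking Block, Entertainment Roundup, Sports Package, Traffic Report.
Sports Spot starts after Local Update ends, so Local Update has no further overlaps.
Breaking Block starts after Sports Spot ends, so Sports Spot has no further overlaps.
Entertainment Roundup starts after Breaking Block ends, so Breaking Block has no further overlaps.
Sports Package starts after Entertainment Roundup ends, so Entertainment Roundup has no further overlaps.
Traffic Report starts after Sports Package ends.
Every pair is clear; the schedule has no overlaps.

No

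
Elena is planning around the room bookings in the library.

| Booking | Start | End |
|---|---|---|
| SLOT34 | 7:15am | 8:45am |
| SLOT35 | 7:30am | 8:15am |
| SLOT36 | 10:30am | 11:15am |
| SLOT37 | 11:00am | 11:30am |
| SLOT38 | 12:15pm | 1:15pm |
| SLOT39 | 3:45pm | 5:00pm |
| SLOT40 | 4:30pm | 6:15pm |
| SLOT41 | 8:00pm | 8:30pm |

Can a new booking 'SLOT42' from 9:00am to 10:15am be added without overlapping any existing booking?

Yes — the slot is free

SLOT34: ends 8:45am at or before SLOT42 starts 9:00am → clear.
SLOT35: ends 8:15am at or before SLOT42 starts 9:00am → clear.
SLOT36: starts 10:30am at or after SLOT42 ends 10:15am → clear.
SLOT37: starts 11:00am at or after SLOT42 ends 10:15am → clear.
SLOT38: starts 12:15pm at or after SLOT42 ends 10:15am → clear.
SLOT39: starts 3:45pm at or after SLOT42 ends 10:15am → clear.
SLOT40: starts 4:30pm at or after SLOT42 ends 10:15am → clear.
SLOT41: starts 8:00pm at or after SLOT42 ends 10:15am → clear.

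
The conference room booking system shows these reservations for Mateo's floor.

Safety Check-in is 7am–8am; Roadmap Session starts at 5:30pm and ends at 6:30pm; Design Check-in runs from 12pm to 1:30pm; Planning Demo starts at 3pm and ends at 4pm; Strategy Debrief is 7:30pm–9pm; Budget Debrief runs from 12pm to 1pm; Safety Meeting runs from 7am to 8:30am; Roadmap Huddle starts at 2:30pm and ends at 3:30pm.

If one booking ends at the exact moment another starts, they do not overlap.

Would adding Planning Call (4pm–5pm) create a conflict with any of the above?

No — it doesn't clash with anything

Safety Check-in: ends 8am at or before Planning Call starts 4pm → clear.
Safety Meeting: ends 8:30am at or before Planning Call starts 4pm → clear.
Design Check-in: ends 1:30pm at or before Planning Call starts 4pm → clear.
Budget Debrief: ends 1pm at or before Planning Call starts 4pm → clear.
Roadmap Huddle: ends 3:30pm at or before Planning Call starts 4pm → clear.
Planning Demo: ends 4pm at or before Planning Call starts 4pm → clear.
Roadmap Session: starts 5:30pm at or after Planning Call ends 5pm → clear.
Strategy Debrief: starts 7:30pm at or after Planning Call ends 5pm → clear.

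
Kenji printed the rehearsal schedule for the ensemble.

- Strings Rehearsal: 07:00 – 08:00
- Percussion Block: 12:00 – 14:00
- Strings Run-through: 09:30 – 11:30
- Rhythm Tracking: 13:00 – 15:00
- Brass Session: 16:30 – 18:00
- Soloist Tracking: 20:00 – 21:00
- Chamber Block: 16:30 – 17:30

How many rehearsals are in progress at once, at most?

Sort all start/end points and keep a running count:
07:00 start Strings Rehearsal → 1
08:00 end Strings Rehearsal → 0
09:30 start Strings Run-through → 1
11:30 end Strings Run-through → 0
12:00 start Percussion Block → 1
13:00 start Rhythm Tracking → 2
14:00 end Percussion Block → 1
15:00 end Rhythm Tracking → 0
16:30 start Brass Session → 1
16:30 start Chamber Block → 2
17:30 end Chamber Block → 1
18:00 end Brass Session → 0
20:00 start Soloist Tracking → 1
21:00 end Soloist Tracking → 0
Peak is 2, at 13:00 (Percussion Block, Rhythm Tracking).

2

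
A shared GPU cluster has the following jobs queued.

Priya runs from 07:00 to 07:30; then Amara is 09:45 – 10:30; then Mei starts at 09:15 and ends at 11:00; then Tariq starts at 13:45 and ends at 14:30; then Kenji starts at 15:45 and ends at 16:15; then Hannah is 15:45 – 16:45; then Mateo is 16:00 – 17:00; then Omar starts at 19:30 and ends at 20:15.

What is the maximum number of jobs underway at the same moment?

3

Sort all start/end points and keep a running count:
07:00 start Priya → 1
07:30 end Priya → 0
09:15 start Mei → 1
09:45 start Amara → 2
10:30 end Amara → 1
11:00 end Mei → 0
13:45 start Tariq → 1
14:30 end Tariq → 0
15:45 start Hannah → 1
15:45 start Kenji → 2
16:00 start Mateo → 3
16:15 end Kenji → 2
16:45 end Hannah → 1
17:00 end Mateo → 0
19:30 start Omar → 1
20:15 end Omar → 0
Peak is 3, at 16:00 (Hannah, Kenji, Mateo).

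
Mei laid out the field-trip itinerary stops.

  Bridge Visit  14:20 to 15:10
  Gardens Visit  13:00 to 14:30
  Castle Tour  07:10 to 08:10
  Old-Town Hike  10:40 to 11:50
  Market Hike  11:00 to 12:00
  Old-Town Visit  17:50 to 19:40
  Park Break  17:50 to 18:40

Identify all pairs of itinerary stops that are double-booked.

Sorted by start: Castle Tour, Old-Town Hike, Market Hike, Gardens Visit, Bridge Visit, Park Break, Old-Town Visit.
Old-Town Hike starts after Castle Tour ends; Castle Tour is clear from here.
Market Hike starts before Old-Town Hike ends → Old-Town Hike and Market Hike overlap.
Gardens Visit starts after Old-Town Hike ends; Old-Town Hike is clear from here.
Gardens Visit starts after Market Hike ends; Market Hike is clear from here.
Bridge Visit starts before Gardens Visit ends → Gardens Visit and Bridge Visit overlap.
Park Break starts after Gardens Visit ends; Gardens Visit is clear from here.
Park Break starts after Bridge Visit ends; Bridge Visit is clear from here.
Old-Town Visit starts before Park Break ends → Park Break and Old-Town Visit overlap.

Bridge Visit & Gardens Visit, Market Hike & Old-Town Hike, Old-Town Visit & Park Break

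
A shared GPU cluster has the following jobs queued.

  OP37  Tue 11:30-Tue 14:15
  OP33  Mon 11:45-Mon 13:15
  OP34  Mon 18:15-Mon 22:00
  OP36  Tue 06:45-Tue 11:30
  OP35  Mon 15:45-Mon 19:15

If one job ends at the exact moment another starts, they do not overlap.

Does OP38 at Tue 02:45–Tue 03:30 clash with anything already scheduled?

OP33: ends Mon 13:15 at or before OP38 starts Tue 02:45 → clear.
OP35: ends Mon 19:15 at or before OP38 starts Tue 02:45 → clear.
OP34: ends Mon 22:00 at or before OP38 starts Tue 02:45 → clear.
OP36: starts Tue 06:45 at or after OP38 ends Tue 03:30 → clear.
OP37: starts Tue 11:30 at or after OP38 ends Tue 03:30 → clear.

No — it doesn't clash with anything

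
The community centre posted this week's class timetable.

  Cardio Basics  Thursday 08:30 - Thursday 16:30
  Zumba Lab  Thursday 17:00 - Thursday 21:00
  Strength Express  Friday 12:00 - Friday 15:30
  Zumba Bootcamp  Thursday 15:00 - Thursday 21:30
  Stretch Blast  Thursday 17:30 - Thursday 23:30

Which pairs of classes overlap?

Cardio Basics & Zumba Bootcamp, Stretch Blast & Zumba Bootcamp, Stretch Blast & Zumba Lab, Zumba Bootcamp & Zumba Lab

Sorted by start: Cardio Basics, Zumba Bootcamp, Zumba Lab, Stretch Blast, Strength Express.
Zumba Bootcamp starts before Cardio Basics ends → Cardio Basics and Zumba Bootcamp overlap.
Zumba Lab starts after Cardio Basics ends, so Cardio Basics has no further overlaps.
Zumba Lab starts before Zumba Bootcamp ends → Zumba Bootcamp and Zumba Lab overlap.
Stretch Blast starts before Zumba Bootcamp ends → Zumba Bootcamp and Stretch Blast overlap.
Strength Express starts after Zumba Bootcamp ends.
Stretch Blast starts before Zumba Lab ends → Zumba Lab and Stretch Blast overlap.
Strength Express starts after Zumba Lab ends.
Strength Express starts after Stretch Blast ends.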